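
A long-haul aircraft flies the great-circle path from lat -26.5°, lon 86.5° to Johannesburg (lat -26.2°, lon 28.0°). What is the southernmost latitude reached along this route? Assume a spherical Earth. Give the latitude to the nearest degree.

The great circle lies in the plane with unit normal n̂ = (p₁ × p₂)/|p₁ × p₂|.
Here n̂_z ≈ -0.870; the vertex latitude is φ_max = arccos|n̂_z| ≈ 29.6°.

≈ -30°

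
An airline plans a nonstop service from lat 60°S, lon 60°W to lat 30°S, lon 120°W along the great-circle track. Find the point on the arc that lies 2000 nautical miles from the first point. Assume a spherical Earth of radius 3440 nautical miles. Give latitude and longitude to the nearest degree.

The haversine formula gives a central angle δ ≈ 0.864 rad (49.5°) between the endpoints. The total great-circle distance is δ·R ≈ 0.864 × 3440 ≈ 2972 nmi, so the target fraction is f = 2000/2972 ≈ 0.673.
Interpolate at f ≈ 0.673 with slerp weights a = sin((1−f)δ)/sin δ ≈ 0.367, b = sin(fδ)/sin δ ≈ 0.722.
p = a·p₁ + b·p₂ ≈ (-0.221, -0.700, -0.679); φ = arcsin(p_z) ≈ -42.73°, λ = atan2(p_y, p_x) ≈ -107.52°.

≈ lat 43°S, lon 108°W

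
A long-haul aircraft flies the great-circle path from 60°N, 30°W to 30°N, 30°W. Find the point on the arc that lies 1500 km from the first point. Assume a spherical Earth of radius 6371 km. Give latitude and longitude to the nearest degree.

Write both endpoints as unit vectors p₁, p₂ with components (cos φ cos λ, cos φ sin λ, sin φ).
The central angle between the endpoints is δ = arccos(p₁·p₂) ≈ 0.524 rad (30.0°). The total great-circle distance is δ·R ≈ 0.524 × 6371 ≈ 3336 km, so the target fraction is f = 1500/3336 ≈ 0.450.
Interpolate at f ≈ 0.450 with slerp weights a = sin((1−f)δ)/sin δ ≈ 0.568, b = sin(fδ)/sin δ ≈ 0.467.
p = a·p₁ + b·p₂ ≈ (0.596, -0.344, 0.725); φ = arcsin(p_z) ≈ 46.51°, λ = atan2(p_y, p_x) ≈ -30.00°.

≈ 47°N, 30°W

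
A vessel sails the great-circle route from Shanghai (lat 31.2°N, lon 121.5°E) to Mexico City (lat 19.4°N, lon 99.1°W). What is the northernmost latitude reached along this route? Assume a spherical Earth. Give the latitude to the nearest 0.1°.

The great circle lies in the plane with unit normal n̂ = (p₁ × p₂)/|p₁ × p₂|.
Here n̂_z ≈ +0.585; the vertex latitude is φ_max = arccos|n̂_z| ≈ 54.2°.
Check via Clairaut: cos φ_max = |cos φ₁| · sin C = cos(31.2°)·sin(43.1°) ≈ 0.585, again giving ≈ 54.2°.

≈ 54.2°N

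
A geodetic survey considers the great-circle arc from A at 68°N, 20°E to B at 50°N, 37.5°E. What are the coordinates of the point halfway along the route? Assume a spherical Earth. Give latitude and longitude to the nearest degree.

Convert each endpoint to a unit vector on the sphere (x = cos φ cos λ, y = cos φ sin λ, z = sin φ).
The central angle between the endpoints is δ = arccos(p₁·p₂) ≈ 0.348 rad (20.0°).
Interpolate at f = 1/2 with slerp weights a = sin((1−f)δ)/sin δ ≈ 0.508, b = sin(fδ)/sin δ ≈ 0.508.
p = a·p₁ + b·p₂ ≈ (0.438, 0.264, 0.860); φ = arcsin(p_z) ≈ 59.27°, λ = atan2(p_y, p_x) ≈ 31.07°.

≈ 59°N, 31°E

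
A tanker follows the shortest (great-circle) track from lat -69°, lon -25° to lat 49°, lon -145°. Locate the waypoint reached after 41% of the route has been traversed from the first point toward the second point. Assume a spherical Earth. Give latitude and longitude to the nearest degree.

≈ lat -29°, lon -106°

Write both endpoints as unit vectors p₁, p₂ with components (cos φ cos λ, cos φ sin λ, sin φ).
The central angle between the endpoints is δ = arccos(p₁·p₂) ≈ 2.536 rad (145.3°).
Interpolate at f = 0.41 with slerp weights a = sin((1−f)δ)/sin δ ≈ 1.752, b = sin(fδ)/sin δ ≈ 1.515.
p = a·p₁ + b·p₂ ≈ (-0.245, -0.835, -0.492); φ = arcsin(p_z) ≈ -29.49°, λ = atan2(p_y, p_x) ≈ -106.35°.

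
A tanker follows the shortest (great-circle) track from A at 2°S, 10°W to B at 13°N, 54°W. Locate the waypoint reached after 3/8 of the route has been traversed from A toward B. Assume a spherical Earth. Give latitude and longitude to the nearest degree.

≈ 4°N, 26°W

Write both endpoints as unit vectors p₁, p₂ with components (cos φ cos λ, cos φ sin λ, sin φ).
The central angle between the endpoints is δ = arccos(p₁·p₂) ≈ 0.806 rad (46.2°).
Interpolate at f = 3/8 with slerp weights a = sin((1−f)δ)/sin δ ≈ 0.669, b = sin(fδ)/sin δ ≈ 0.413.
p = a·p₁ + b·p₂ ≈ (0.895, -0.441, 0.069); φ = arcsin(p_z) ≈ 3.98°, λ = atan2(p_y, p_x) ≈ -26.25°.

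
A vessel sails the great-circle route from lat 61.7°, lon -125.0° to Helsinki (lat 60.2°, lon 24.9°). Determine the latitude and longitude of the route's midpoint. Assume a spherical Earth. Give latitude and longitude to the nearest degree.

≈ lat 82°, lon -45°

From cos δ = sin φ₁ sin φ₂ + cos φ₁ cos φ₂ cos Δλ, the central angle is δ ≈ 0.976 rad (55.9°).
Interpolate at f = 1/2 with slerp weights a = sin((1−f)δ)/sin δ ≈ 0.566, b = sin(fδ)/sin δ ≈ 0.566.
p = a·p₁ + b·p₂ ≈ (0.101, -0.101, 0.990); φ = arcsin(p_z) ≈ 81.76°, λ = atan2(p_y, p_x) ≈ -45.04°.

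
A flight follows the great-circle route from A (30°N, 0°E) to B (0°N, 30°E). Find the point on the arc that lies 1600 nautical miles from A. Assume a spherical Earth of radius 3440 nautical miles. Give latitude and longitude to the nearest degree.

Write both endpoints as unit vectors p₁, p₂ with components (cos φ cos λ, cos φ sin λ, sin φ).
The central angle between the endpoints is δ = arccos(p₁·p₂) ≈ 0.723 rad (41.4°). The total great-circle distance is δ·R ≈ 0.723 × 3440 ≈ 2486 nmi, so the target fraction is f = 1600/2486 ≈ 0.644.
Interpolate at f ≈ 0.644 with slerp weights a = sin((1−f)δ)/sin δ ≈ 0.385, b = sin(fδ)/sin δ ≈ 0.678.
p = a·p₁ + b·p₂ ≈ (0.921, 0.339, 0.193); φ = arcsin(p_z) ≈ 11.10°, λ = atan2(p_y, p_x) ≈ 20.21°.

≈ (11°N, 20°E)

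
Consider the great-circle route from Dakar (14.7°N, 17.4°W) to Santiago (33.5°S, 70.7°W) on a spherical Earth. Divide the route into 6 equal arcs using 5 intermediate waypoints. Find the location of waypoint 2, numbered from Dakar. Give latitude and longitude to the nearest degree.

Write both endpoints as unit vectors p₁, p₂ with components (cos φ cos λ, cos φ sin λ, sin φ).
The central angle between the endpoints is δ = arccos(p₁·p₂) ≈ 1.222 rad (70.0°).
Interpolate at f = 2/6 with slerp weights a = sin((1−f)δ)/sin δ ≈ 0.774, b = sin(fδ)/sin δ ≈ 0.422.
p = a·p₁ + b·p₂ ≈ (0.831, -0.556, -0.036); φ = arcsin(p_z) ≈ -2.08°, λ = atan2(p_y, p_x) ≈ -33.78°.

≈ 2°S, 34°W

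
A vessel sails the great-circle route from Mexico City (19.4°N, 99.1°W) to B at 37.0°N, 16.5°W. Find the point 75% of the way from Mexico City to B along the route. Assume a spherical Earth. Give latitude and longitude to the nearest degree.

Write both endpoints as unit vectors p₁, p₂ with components (cos φ cos λ, cos φ sin λ, sin φ).
The central angle between the endpoints is δ = arccos(p₁·p₂) ≈ 1.269 rad (72.7°).
Interpolate at f = 0.75 with slerp weights a = sin((1−f)δ)/sin δ ≈ 0.327, b = sin(fδ)/sin δ ≈ 0.853.
p = a·p₁ + b·p₂ ≈ (0.604, -0.498, 0.622); φ = arcsin(p_z) ≈ 38.46°, λ = atan2(p_y, p_x) ≈ -39.47°.

≈ 38°N, 39°W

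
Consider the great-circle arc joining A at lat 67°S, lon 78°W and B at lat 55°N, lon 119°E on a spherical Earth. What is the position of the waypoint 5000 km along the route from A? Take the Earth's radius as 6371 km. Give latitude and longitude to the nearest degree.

From cos δ = sin φ₁ sin φ₂ + cos φ₁ cos φ₂ cos Δλ, the central angle is δ ≈ 2.889 rad (165.5°). The total great-circle distance is δ·R ≈ 2.889 × 6371 ≈ 18408 km, so the target fraction is f = 5000/18408 ≈ 0.272.
Interpolate at f ≈ 0.272 with slerp weights a = sin((1−f)δ)/sin δ ≈ 3.449, b = sin(fδ)/sin δ ≈ 2.832.
p = a·p₁ + b·p₂ ≈ (-0.507, 0.102, -0.856); φ = arcsin(p_z) ≈ -58.85°, λ = atan2(p_y, p_x) ≈ 168.62°.

≈ lat 59°S, lon 169°E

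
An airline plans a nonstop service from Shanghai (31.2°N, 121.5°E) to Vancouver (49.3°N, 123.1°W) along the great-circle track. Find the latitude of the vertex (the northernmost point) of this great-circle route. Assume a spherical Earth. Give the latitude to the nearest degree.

≈ 59°N

The great circle lies in the plane with unit normal n̂ = (p₁ × p₂)/|p₁ × p₂|.
Here n̂_z ≈ +0.510; the vertex latitude is φ_max = arccos|n̂_z| ≈ 59.3°.
Check via Clairaut: cos φ_max = |cos φ₁| · sin C = cos(31.2°)·sin(36.6°) ≈ 0.510, again giving ≈ 59.3°.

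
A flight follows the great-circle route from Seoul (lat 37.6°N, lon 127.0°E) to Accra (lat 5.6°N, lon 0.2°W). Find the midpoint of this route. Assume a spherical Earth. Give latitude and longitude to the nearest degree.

≈ lat 41°N, lon 51°E

Convert each endpoint to a unit vector on the sphere (x = cos φ cos λ, y = cos φ sin λ, z = sin φ).
The central angle between the endpoints is δ = arccos(p₁·p₂) ≈ 2.001 rad (114.7°).
Interpolate at f = 1/2 with slerp weights a = sin((1−f)δ)/sin δ ≈ 0.926, b = sin(fδ)/sin δ ≈ 0.926.
p = a·p₁ + b·p₂ ≈ (0.480, 0.583, 0.656); φ = arcsin(p_z) ≈ 40.96°, λ = atan2(p_y, p_x) ≈ 50.52°.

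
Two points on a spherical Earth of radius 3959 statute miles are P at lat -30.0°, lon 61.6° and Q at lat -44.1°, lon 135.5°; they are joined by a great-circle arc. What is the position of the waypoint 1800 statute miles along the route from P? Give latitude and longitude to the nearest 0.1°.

From cos δ = sin φ₁ sin φ₂ + cos φ₁ cos φ₂ cos Δλ, the central angle is δ ≈ 1.023 rad (58.6°). The total great-circle distance is δ·R ≈ 1.023 × 3959 ≈ 4052 mi, so the target fraction is f = 1800/4052 ≈ 0.444.
Interpolate at f ≈ 0.444 with slerp weights a = sin((1−f)δ)/sin δ ≈ 0.631, b = sin(fδ)/sin δ ≈ 0.514.
p = a·p₁ + b·p₂ ≈ (-0.004, 0.739, -0.673); φ = arcsin(p_z) ≈ -42.32°, λ = atan2(p_y, p_x) ≈ 90.28°.

≈ lat -42.3°, lon 90.3°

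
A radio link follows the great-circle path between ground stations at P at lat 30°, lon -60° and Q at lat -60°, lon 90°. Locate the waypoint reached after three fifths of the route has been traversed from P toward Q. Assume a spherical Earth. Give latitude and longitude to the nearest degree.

Write both endpoints as unit vectors p₁, p₂ with components (cos φ cos λ, cos φ sin λ, sin φ).
The central angle between the endpoints is δ = arccos(p₁·p₂) ≈ 2.512 rad (143.9°).
Interpolate at f = 3/5 with slerp weights a = sin((1−f)δ)/sin δ ≈ 1.432, b = sin(fδ)/sin δ ≈ 1.694.
p = a·p₁ + b·p₂ ≈ (0.620, -0.227, -0.751); φ = arcsin(p_z) ≈ -48.65°, λ = atan2(p_y, p_x) ≈ -20.14°.

≈ lat -49°, lon -20°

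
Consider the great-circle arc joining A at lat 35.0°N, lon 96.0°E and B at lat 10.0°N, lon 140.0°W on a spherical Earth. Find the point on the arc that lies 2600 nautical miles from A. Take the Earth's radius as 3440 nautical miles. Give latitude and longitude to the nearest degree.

≈ lat 44°N, lon 152°E

Write both endpoints as unit vectors p₁, p₂ with components (cos φ cos λ, cos φ sin λ, sin φ).
The central angle between the endpoints is δ = arccos(p₁·p₂) ≈ 1.930 rad (110.6°). The total great-circle distance is δ·R ≈ 1.930 × 3440 ≈ 6639 nmi, so the target fraction is f = 2600/6639 ≈ 0.392.
Interpolate at f ≈ 0.392 with slerp weights a = sin((1−f)δ)/sin δ ≈ 0.985, b = sin(fδ)/sin δ ≈ 0.733.
p = a·p₁ + b·p₂ ≈ (-0.637, 0.339, 0.692); φ = arcsin(p_z) ≈ 43.81°, λ = atan2(p_y, p_x) ≈ 151.99°.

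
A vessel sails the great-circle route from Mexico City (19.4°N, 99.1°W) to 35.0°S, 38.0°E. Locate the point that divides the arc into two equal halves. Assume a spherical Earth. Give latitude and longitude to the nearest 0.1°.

≈ 20.2°S, 40.7°W

Write both endpoints as unit vectors p₁, p₂ with components (cos φ cos λ, cos φ sin λ, sin φ).
The central angle between the endpoints is δ = arccos(p₁·p₂) ≈ 2.429 rad (139.2°).
Interpolate at f = 1/2 with slerp weights a = sin((1−f)δ)/sin δ ≈ 1.433, b = sin(fδ)/sin δ ≈ 1.433.
p = a·p₁ + b·p₂ ≈ (0.711, -0.612, -0.346); φ = arcsin(p_z) ≈ -20.24°, λ = atan2(p_y, p_x) ≈ -40.71°.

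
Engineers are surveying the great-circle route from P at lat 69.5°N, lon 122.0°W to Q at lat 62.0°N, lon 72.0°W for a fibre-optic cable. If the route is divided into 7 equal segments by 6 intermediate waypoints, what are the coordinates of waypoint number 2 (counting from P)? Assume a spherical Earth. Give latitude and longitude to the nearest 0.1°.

Write both endpoints as unit vectors p₁, p₂ with components (cos φ cos λ, cos φ sin λ, sin φ).
The central angle between the endpoints is δ = arccos(p₁·p₂) ≈ 0.369 rad (21.1°).
Interpolate at f = 2/7 with slerp weights a = sin((1−f)δ)/sin δ ≈ 0.722, b = sin(fδ)/sin δ ≈ 0.292.
p = a·p₁ + b·p₂ ≈ (-0.092, -0.345, 0.934); φ = arcsin(p_z) ≈ 69.10°, λ = atan2(p_y, p_x) ≈ -104.90°.

≈ lat 69.1°N, lon 104.9°W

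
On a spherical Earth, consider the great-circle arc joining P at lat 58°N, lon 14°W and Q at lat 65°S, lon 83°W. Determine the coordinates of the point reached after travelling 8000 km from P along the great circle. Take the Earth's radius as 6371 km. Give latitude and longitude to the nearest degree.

≈ lat 9°S, lon 46°W

Convert each endpoint to a unit vector on the sphere (x = cos φ cos λ, y = cos φ sin λ, z = sin φ).
The central angle between the endpoints is δ = arccos(p₁·p₂) ≈ 2.330 rad (133.5°). The total great-circle distance is δ·R ≈ 2.330 × 6371 ≈ 14844 km, so the target fraction is f = 8000/14844 ≈ 0.539.
Interpolate at f ≈ 0.539 with slerp weights a = sin((1−f)δ)/sin δ ≈ 1.212, b = sin(fδ)/sin δ ≈ 1.311.
p = a·p₁ + b·p₂ ≈ (0.691, -0.705, -0.160); φ = arcsin(p_z) ≈ -9.20°, λ = atan2(p_y, p_x) ≈ -45.59°.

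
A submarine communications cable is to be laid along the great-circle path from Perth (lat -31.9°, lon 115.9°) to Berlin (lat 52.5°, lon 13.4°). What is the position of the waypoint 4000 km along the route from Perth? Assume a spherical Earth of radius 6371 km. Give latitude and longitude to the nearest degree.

Convert each endpoint to a unit vector on the sphere (x = cos φ cos λ, y = cos φ sin λ, z = sin φ).
The central angle between the endpoints is δ = arccos(p₁·p₂) ≈ 2.131 rad (122.1°). The total great-circle distance is δ·R ≈ 2.131 × 6371 ≈ 13575 km, so the target fraction is f = 4000/13575 ≈ 0.295.
Interpolate at f ≈ 0.295 with slerp weights a = sin((1−f)δ)/sin δ ≈ 1.177, b = sin(fδ)/sin δ ≈ 0.693.
p = a·p₁ + b·p₂ ≈ (-0.026, 0.997, -0.072); φ = arcsin(p_z) ≈ -4.14°, λ = atan2(p_y, p_x) ≈ 91.50°.

≈ lat -4°, lon 92°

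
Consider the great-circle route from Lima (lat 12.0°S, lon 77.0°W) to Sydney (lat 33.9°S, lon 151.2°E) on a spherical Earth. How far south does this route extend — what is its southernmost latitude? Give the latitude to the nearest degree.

The great circle lies in the plane with unit normal n̂ = (p₁ × p₂)/|p₁ × p₂|.
Here n̂_z ≈ -0.669; the vertex latitude is φ_max = arccos|n̂_z| ≈ 48.0°.
Check via Clairaut: cos φ_max = |cos φ₁| · sin C = cos(12.0°)·sin(136.9°) ≈ 0.669, again giving ≈ 48.0°.

≈ 48°S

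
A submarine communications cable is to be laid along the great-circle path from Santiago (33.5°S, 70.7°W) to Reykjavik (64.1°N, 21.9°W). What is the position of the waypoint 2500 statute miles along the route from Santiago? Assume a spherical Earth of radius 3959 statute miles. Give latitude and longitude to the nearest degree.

Convert each endpoint to a unit vector on the sphere (x = cos φ cos λ, y = cos φ sin λ, z = sin φ).
The central angle between the endpoints is δ = arccos(p₁·p₂) ≈ 1.830 rad (104.9°). The total great-circle distance is δ·R ≈ 1.830 × 3959 ≈ 7246 mi, so the target fraction is f = 2500/7246 ≈ 0.345.
Interpolate at f ≈ 0.345 with slerp weights a = sin((1−f)δ)/sin δ ≈ 0.964, b = sin(fδ)/sin δ ≈ 0.611.
p = a·p₁ + b·p₂ ≈ (0.513, -0.858, 0.017); φ = arcsin(p_z) ≈ 1.00°, λ = atan2(p_y, p_x) ≈ -59.12°.

≈ (1°N, 59°W)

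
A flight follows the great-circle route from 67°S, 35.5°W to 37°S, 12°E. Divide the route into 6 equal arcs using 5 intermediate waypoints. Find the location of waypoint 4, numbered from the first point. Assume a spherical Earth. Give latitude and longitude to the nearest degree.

Convert each endpoint to a unit vector on the sphere (x = cos φ cos λ, y = cos φ sin λ, z = sin φ).
The central angle between the endpoints is δ = arccos(p₁·p₂) ≈ 0.700 rad (40.1°).
Interpolate at f = 4/6 with slerp weights a = sin((1−f)δ)/sin δ ≈ 0.359, b = sin(fδ)/sin δ ≈ 0.698.
p = a·p₁ + b·p₂ ≈ (0.660, 0.035, -0.751); φ = arcsin(p_z) ≈ -48.65°, λ = atan2(p_y, p_x) ≈ 3.00°.

≈ 49°S, 3°E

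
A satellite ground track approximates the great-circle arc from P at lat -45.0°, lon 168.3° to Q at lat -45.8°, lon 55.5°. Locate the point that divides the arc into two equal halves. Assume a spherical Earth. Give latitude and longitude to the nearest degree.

Convert each endpoint to a unit vector on the sphere (x = cos φ cos λ, y = cos φ sin λ, z = sin φ).
The central angle between the endpoints is δ = arccos(p₁·p₂) ≈ 1.249 rad (71.6°).
Interpolate at f = 1/2 with slerp weights a = sin((1−f)δ)/sin δ ≈ 0.616, b = sin(fδ)/sin δ ≈ 0.616.
p = a·p₁ + b·p₂ ≈ (-0.183, 0.443, -0.878); φ = arcsin(p_z) ≈ -61.38°, λ = atan2(p_y, p_x) ≈ 112.51°.

≈ lat -61°, lon 113°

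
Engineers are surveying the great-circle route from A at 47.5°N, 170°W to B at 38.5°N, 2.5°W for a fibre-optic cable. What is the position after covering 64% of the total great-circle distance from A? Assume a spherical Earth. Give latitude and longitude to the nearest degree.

≈ 71°N, 17°W

The haversine formula gives a central angle δ ≈ 1.628 rad (93.3°) between the endpoints.
Interpolate at f = 0.64 with slerp weights a = sin((1−f)δ)/sin δ ≈ 0.554, b = sin(fδ)/sin δ ≈ 0.865.
p = a·p₁ + b·p₂ ≈ (0.308, -0.095, 0.947); φ = arcsin(p_z) ≈ 71.23°, λ = atan2(p_y, p_x) ≈ -17.08°.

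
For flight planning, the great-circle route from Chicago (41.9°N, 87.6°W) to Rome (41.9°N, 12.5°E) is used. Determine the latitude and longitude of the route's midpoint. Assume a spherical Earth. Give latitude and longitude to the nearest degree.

≈ 54°N, 38°W

Write both endpoints as unit vectors p₁, p₂ with components (cos φ cos λ, cos φ sin λ, sin φ).
The central angle between the endpoints is δ = arccos(p₁·p₂) ≈ 1.214 rad (69.6°).
Interpolate at f = 1/2 with slerp weights a = sin((1−f)δ)/sin δ ≈ 0.609, b = sin(fδ)/sin δ ≈ 0.609.
p = a·p₁ + b·p₂ ≈ (0.461, -0.355, 0.813); φ = arcsin(p_z) ≈ 54.41°, λ = atan2(p_y, p_x) ≈ -37.55°.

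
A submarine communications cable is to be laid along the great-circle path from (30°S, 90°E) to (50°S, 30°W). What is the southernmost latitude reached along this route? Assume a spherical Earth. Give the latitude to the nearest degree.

The great circle lies in the plane with unit normal n̂ = (p₁ × p₂)/|p₁ × p₂|.
Here n̂_z ≈ -0.485; the vertex latitude is φ_max = arccos|n̂_z| ≈ 61.0°.

≈ 61°S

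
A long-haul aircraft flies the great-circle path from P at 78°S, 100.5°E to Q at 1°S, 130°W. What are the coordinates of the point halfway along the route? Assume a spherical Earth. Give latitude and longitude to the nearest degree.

≈ 48°S, 140°W

Convert each endpoint to a unit vector on the sphere (x = cos φ cos λ, y = cos φ sin λ, z = sin φ).
The central angle between the endpoints is δ = arccos(p₁·p₂) ≈ 1.686 rad (96.6°).
Interpolate at f = 1/2 with slerp weights a = sin((1−f)δ)/sin δ ≈ 0.752, b = sin(fδ)/sin δ ≈ 0.752.
p = a·p₁ + b·p₂ ≈ (-0.512, -0.422, -0.748); φ = arcsin(p_z) ≈ -48.45°, λ = atan2(p_y, p_x) ≈ -140.48°.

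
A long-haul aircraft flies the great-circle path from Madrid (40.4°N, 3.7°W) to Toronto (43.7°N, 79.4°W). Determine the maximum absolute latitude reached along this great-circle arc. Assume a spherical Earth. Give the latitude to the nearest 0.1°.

≈ 48.9°N

The great circle lies in the plane with unit normal n̂ = (p₁ × p₂)/|p₁ × p₂|.
Here n̂_z ≈ -0.657; the vertex latitude is φ_max = arccos|n̂_z| ≈ 48.9°.
Check via Clairaut: cos φ_max = |cos φ₁| · sin C = cos(40.4°)·sin(59.6°) ≈ 0.657, again giving ≈ 48.9°.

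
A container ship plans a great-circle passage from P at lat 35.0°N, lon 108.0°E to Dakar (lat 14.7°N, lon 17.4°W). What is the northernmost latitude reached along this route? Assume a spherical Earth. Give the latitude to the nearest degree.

≈ 47°N

The great circle lies in the plane with unit normal n̂ = (p₁ × p₂)/|p₁ × p₂|.
Here n̂_z ≈ -0.680; the vertex latitude is φ_max = arccos|n̂_z| ≈ 47.1°.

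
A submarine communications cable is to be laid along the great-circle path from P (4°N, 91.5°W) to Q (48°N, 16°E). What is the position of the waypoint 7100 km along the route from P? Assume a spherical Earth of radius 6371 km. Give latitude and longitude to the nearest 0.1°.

Write both endpoints as unit vectors p₁, p₂ with components (cos φ cos λ, cos φ sin λ, sin φ).
The central angle between the endpoints is δ = arccos(p₁·p₂) ≈ 1.720 rad (98.6°). The total great-circle distance is δ·R ≈ 1.720 × 6371 ≈ 10960 km, so the target fraction is f = 7100/10960 ≈ 0.648.
Interpolate at f ≈ 0.648 with slerp weights a = sin((1−f)δ)/sin δ ≈ 0.576, b = sin(fδ)/sin δ ≈ 0.908.
p = a·p₁ + b·p₂ ≈ (0.569, -0.407, 0.715); φ = arcsin(p_z) ≈ 45.62°, λ = atan2(p_y, p_x) ≈ -35.57°.

≈ (45.6°N, 35.6°W)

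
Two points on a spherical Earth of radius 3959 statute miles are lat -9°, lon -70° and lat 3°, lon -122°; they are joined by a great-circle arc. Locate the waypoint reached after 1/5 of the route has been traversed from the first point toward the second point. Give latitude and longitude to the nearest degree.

Convert each endpoint to a unit vector on the sphere (x = cos φ cos λ, y = cos φ sin λ, z = sin φ).
The central angle between the endpoints is δ = arccos(p₁·p₂) ≈ 0.928 rad (53.2°).
Interpolate at f = 1/5 with slerp weights a = sin((1−f)δ)/sin δ ≈ 0.845, b = sin(fδ)/sin δ ≈ 0.231.
p = a·p₁ + b·p₂ ≈ (0.163, -0.979, -0.120); φ = arcsin(p_z) ≈ -6.90°, λ = atan2(p_y, p_x) ≈ -80.53°.

≈ lat -7°, lon -81°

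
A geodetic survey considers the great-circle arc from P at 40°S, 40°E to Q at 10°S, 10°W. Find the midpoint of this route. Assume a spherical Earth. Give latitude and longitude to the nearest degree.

Convert each endpoint to a unit vector on the sphere (x = cos φ cos λ, y = cos φ sin λ, z = sin φ).
The central angle between the endpoints is δ = arccos(p₁·p₂) ≈ 0.932 rad (53.4°).
Interpolate at f = 1/2 with slerp weights a = sin((1−f)δ)/sin δ ≈ 0.560, b = sin(fδ)/sin δ ≈ 0.560.
p = a·p₁ + b·p₂ ≈ (0.871, 0.180, -0.457); φ = arcsin(p_z) ≈ -27.19°, λ = atan2(p_y, p_x) ≈ 11.67°.

≈ 27°S, 12°E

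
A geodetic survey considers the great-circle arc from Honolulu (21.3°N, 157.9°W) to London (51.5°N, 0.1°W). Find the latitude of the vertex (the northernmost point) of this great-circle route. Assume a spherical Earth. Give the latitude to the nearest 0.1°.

The great circle lies in the plane with unit normal n̂ = (p₁ × p₂)/|p₁ × p₂|.
Here n̂_z ≈ +0.226; the vertex latitude is φ_max = arccos|n̂_z| ≈ 76.9°.

≈ 76.9°N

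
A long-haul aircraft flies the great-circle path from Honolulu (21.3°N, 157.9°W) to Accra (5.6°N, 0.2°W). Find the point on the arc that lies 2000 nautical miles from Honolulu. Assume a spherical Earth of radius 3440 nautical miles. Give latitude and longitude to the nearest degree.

From cos δ = sin φ₁ sin φ₂ + cos φ₁ cos φ₂ cos Δλ, the central angle is δ ≈ 2.536 rad (145.3°). The total great-circle distance is δ·R ≈ 2.536 × 3440 ≈ 8726 nmi, so the target fraction is f = 2000/8726 ≈ 0.229.
Interpolate at f ≈ 0.229 with slerp weights a = sin((1−f)δ)/sin δ ≈ 1.630, b = sin(fδ)/sin δ ≈ 0.965.
p = a·p₁ + b·p₂ ≈ (-0.446, -0.575, 0.686); φ = arcsin(p_z) ≈ 43.33°, λ = atan2(p_y, p_x) ≈ -127.82°.

≈ (43°N, 128°W)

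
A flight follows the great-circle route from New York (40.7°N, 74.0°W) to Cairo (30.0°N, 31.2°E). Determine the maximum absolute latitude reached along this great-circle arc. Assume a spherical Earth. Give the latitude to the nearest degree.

≈ 50°N

The great circle lies in the plane with unit normal n̂ = (p₁ × p₂)/|p₁ × p₂|.
Here n̂_z ≈ +0.641; the vertex latitude is φ_max = arccos|n̂_z| ≈ 50.1°.
Check via Clairaut: cos φ_max = |cos φ₁| · sin C = cos(40.7°)·sin(57.8°) ≈ 0.641, again giving ≈ 50.1°.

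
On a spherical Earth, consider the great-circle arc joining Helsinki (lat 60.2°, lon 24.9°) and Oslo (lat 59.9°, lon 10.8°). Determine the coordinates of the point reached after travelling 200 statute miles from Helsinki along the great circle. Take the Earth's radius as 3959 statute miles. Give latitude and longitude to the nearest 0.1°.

≈ lat 60.3°, lon 19.1°

Convert each endpoint to a unit vector on the sphere (x = cos φ cos λ, y = cos φ sin λ, z = sin φ).
The central angle between the endpoints is δ = arccos(p₁·p₂) ≈ 0.123 rad (7.0°). The total great-circle distance is δ·R ≈ 0.123 × 3959 ≈ 486 mi, so the target fraction is f = 200/486 ≈ 0.412.
Interpolate at f ≈ 0.412 with slerp weights a = sin((1−f)δ)/sin δ ≈ 0.589, b = sin(fδ)/sin δ ≈ 0.412.
p = a·p₁ + b·p₂ ≈ (0.469, 0.162, 0.868); φ = arcsin(p_z) ≈ 60.26°, λ = atan2(p_y, p_x) ≈ 19.07°.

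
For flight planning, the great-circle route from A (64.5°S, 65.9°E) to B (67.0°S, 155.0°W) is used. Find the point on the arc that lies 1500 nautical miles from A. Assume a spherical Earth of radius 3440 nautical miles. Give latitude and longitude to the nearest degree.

≈ (81°S, 143°E)

Convert each endpoint to a unit vector on the sphere (x = cos φ cos λ, y = cos φ sin λ, z = sin φ).
The central angle between the endpoints is δ = arccos(p₁·p₂) ≈ 0.790 rad (45.3°). The total great-circle distance is δ·R ≈ 0.790 × 3440 ≈ 2718 nmi, so the target fraction is f = 1500/2718 ≈ 0.552.
Interpolate at f ≈ 0.552 with slerp weights a = sin((1−f)δ)/sin δ ≈ 0.488, b = sin(fδ)/sin δ ≈ 0.594.
p = a·p₁ + b·p₂ ≈ (-0.125, 0.094, -0.988); φ = arcsin(p_z) ≈ -81.03°, λ = atan2(p_y, p_x) ≈ 143.09°.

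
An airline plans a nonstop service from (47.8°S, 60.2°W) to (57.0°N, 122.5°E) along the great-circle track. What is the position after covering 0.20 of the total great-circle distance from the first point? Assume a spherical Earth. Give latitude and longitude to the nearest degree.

≈ (14°S, 65°W)

From cos δ = sin φ₁ sin φ₂ + cos φ₁ cos φ₂ cos Δλ, the central angle is δ ≈ 2.979 rad (170.7°).
Interpolate at f = 0.20 with slerp weights a = sin((1−f)δ)/sin δ ≈ 4.238, b = sin(fδ)/sin δ ≈ 3.456.
p = a·p₁ + b·p₂ ≈ (0.403, -0.883, -0.241); φ = arcsin(p_z) ≈ -13.95°, λ = atan2(p_y, p_x) ≈ -65.44°.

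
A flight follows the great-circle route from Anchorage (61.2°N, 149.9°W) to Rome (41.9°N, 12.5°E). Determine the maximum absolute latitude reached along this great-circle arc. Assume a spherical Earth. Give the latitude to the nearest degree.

≈ 84°N

The great circle lies in the plane with unit normal n̂ = (p₁ × p₂)/|p₁ × p₂|.
Here n̂_z ≈ +0.112; the vertex latitude is φ_max = arccos|n̂_z| ≈ 83.6°.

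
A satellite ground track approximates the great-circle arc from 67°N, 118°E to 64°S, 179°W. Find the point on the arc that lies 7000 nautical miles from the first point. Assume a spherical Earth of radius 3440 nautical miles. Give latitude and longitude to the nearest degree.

≈ 44°S, 165°E

Write both endpoints as unit vectors p₁, p₂ with components (cos φ cos λ, cos φ sin λ, sin φ).
The central angle between the endpoints is δ = arccos(p₁·p₂) ≈ 2.418 rad (138.6°). The total great-circle distance is δ·R ≈ 2.418 × 3440 ≈ 8319 nmi, so the target fraction is f = 7000/8319 ≈ 0.841.
Interpolate at f ≈ 0.841 with slerp weights a = sin((1−f)δ)/sin δ ≈ 0.565, b = sin(fδ)/sin δ ≈ 1.351.
p = a·p₁ + b·p₂ ≈ (-0.696, 0.185, -0.694); φ = arcsin(p_z) ≈ -43.96°, λ = atan2(p_y, p_x) ≈ 165.14°.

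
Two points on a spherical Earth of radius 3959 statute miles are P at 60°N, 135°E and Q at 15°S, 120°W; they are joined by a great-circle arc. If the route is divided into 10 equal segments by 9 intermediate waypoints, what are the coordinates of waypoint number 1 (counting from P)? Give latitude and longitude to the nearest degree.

≈ 59°N, 157°E

Write both endpoints as unit vectors p₁, p₂ with components (cos φ cos λ, cos φ sin λ, sin φ).
The central angle between the endpoints is δ = arccos(p₁·p₂) ≈ 1.927 rad (110.4°).
Interpolate at f = 1/10 with slerp weights a = sin((1−f)δ)/sin δ ≈ 1.053, b = sin(fδ)/sin δ ≈ 0.204.
p = a·p₁ + b·p₂ ≈ (-0.471, 0.201, 0.859); φ = arcsin(p_z) ≈ 59.19°, λ = atan2(p_y, p_x) ≈ 156.86°.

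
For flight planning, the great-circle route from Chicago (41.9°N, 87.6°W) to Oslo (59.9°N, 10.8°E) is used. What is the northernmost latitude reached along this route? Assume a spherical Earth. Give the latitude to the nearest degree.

The great circle lies in the plane with unit normal n̂ = (p₁ × p₂)/|p₁ × p₂|.
Here n̂_z ≈ +0.433; the vertex latitude is φ_max = arccos|n̂_z| ≈ 64.3°.
Check via Clairaut: cos φ_max = |cos φ₁| · sin C = cos(41.9°)·sin(35.6°) ≈ 0.433, again giving ≈ 64.3°.

≈ 64°N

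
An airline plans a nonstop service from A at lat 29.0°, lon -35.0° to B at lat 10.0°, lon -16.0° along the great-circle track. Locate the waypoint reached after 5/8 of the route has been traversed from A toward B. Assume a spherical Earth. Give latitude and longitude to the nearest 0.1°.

Convert each endpoint to a unit vector on the sphere (x = cos φ cos λ, y = cos φ sin λ, z = sin φ).
The central angle between the endpoints is δ = arccos(p₁·p₂) ≈ 0.454 rad (26.0°).
Interpolate at f = 5/8 with slerp weights a = sin((1−f)δ)/sin δ ≈ 0.386, b = sin(fδ)/sin δ ≈ 0.638.
p = a·p₁ + b·p₂ ≈ (0.881, -0.367, 0.298); φ = arcsin(p_z) ≈ 17.35°, λ = atan2(p_y, p_x) ≈ -22.62°.

≈ lat 17.3°, lon -22.6°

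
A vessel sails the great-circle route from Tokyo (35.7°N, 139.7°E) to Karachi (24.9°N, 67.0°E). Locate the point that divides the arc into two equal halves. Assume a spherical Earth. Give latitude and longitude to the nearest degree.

Convert each endpoint to a unit vector on the sphere (x = cos φ cos λ, y = cos φ sin λ, z = sin φ).
The central angle between the endpoints is δ = arccos(p₁·p₂) ≈ 1.087 rad (62.3°).
Interpolate at f = 1/2 with slerp weights a = sin((1−f)δ)/sin δ ≈ 0.584, b = sin(fδ)/sin δ ≈ 0.584.
p = a·p₁ + b·p₂ ≈ (-0.155, 0.795, 0.587); φ = arcsin(p_z) ≈ 35.94°, λ = atan2(p_y, p_x) ≈ 101.02°.

≈ 36°N, 101°E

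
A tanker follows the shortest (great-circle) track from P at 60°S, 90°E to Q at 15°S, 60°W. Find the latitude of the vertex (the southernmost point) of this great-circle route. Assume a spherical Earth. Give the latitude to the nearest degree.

≈ 76°S

The great circle lies in the plane with unit normal n̂ = (p₁ × p₂)/|p₁ × p₂|.
Here n̂_z ≈ -0.246; the vertex latitude is φ_max = arccos|n̂_z| ≈ 75.7°.
Check via Clairaut: cos φ_max = |cos φ₁| · sin C = cos(60.0°)·sin(150.5°) ≈ 0.246, again giving ≈ 75.7°.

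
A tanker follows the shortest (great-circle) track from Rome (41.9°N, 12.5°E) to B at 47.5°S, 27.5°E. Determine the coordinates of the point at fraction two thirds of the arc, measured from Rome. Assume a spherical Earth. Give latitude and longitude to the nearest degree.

Convert each endpoint to a unit vector on the sphere (x = cos φ cos λ, y = cos φ sin λ, z = sin φ).
The central angle between the endpoints is δ = arccos(p₁·p₂) ≈ 1.577 rad (90.4°).
Interpolate at f = 2/3 with slerp weights a = sin((1−f)δ)/sin δ ≈ 0.502, b = sin(fδ)/sin δ ≈ 0.868.
p = a·p₁ + b·p₂ ≈ (0.885, 0.352, -0.305); φ = arcsin(p_z) ≈ -17.75°, λ = atan2(p_y, p_x) ≈ 21.67°.

≈ 18°S, 22°E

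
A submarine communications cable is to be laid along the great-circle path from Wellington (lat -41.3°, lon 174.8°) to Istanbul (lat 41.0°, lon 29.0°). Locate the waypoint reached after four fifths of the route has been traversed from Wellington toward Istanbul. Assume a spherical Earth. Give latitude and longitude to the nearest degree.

≈ lat 29°, lon 64°

Convert each endpoint to a unit vector on the sphere (x = cos φ cos λ, y = cos φ sin λ, z = sin φ).
The central angle between the endpoints is δ = arccos(p₁·p₂) ≈ 2.695 rad (154.4°).
Interpolate at f = 4/5 with slerp weights a = sin((1−f)δ)/sin δ ≈ 1.189, b = sin(fδ)/sin δ ≈ 1.930.
p = a·p₁ + b·p₂ ≈ (0.385, 0.787, 0.482); φ = arcsin(p_z) ≈ 28.81°, λ = atan2(p_y, p_x) ≈ 63.95°.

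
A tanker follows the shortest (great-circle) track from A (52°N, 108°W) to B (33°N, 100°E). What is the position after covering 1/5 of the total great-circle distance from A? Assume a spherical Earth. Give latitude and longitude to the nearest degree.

≈ (68°N, 127°W)

Write both endpoints as unit vectors p₁, p₂ with components (cos φ cos λ, cos φ sin λ, sin φ).
The central angle between the endpoints is δ = arccos(p₁·p₂) ≈ 1.598 rad (91.5°).
Interpolate at f = 1/5 with slerp weights a = sin((1−f)δ)/sin δ ≈ 0.958, b = sin(fδ)/sin δ ≈ 0.314.
p = a·p₁ + b·p₂ ≈ (-0.228, -0.301, 0.926); φ = arcsin(p_z) ≈ 67.80°, λ = atan2(p_y, p_x) ≈ -127.11°.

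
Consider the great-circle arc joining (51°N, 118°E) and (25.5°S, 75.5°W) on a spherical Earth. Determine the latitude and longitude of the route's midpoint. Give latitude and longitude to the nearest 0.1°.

≈ (46.8°N, 102.3°W)

Write both endpoints as unit vectors p₁, p₂ with components (cos φ cos λ, cos φ sin λ, sin φ).
The central angle between the endpoints is δ = arccos(p₁·p₂) ≈ 2.661 rad (152.5°).
Interpolate at f = 1/2 with slerp weights a = sin((1−f)δ)/sin δ ≈ 2.103, b = sin(fδ)/sin δ ≈ 2.103.
p = a·p₁ + b·p₂ ≈ (-0.146, -0.669, 0.729); φ = arcsin(p_z) ≈ 46.79°, λ = atan2(p_y, p_x) ≈ -102.31°.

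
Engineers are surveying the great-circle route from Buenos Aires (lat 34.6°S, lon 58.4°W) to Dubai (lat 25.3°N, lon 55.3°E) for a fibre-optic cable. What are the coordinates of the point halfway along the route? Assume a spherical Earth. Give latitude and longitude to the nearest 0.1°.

Write both endpoints as unit vectors p₁, p₂ with components (cos φ cos λ, cos φ sin λ, sin φ).
The central angle between the endpoints is δ = arccos(p₁·p₂) ≈ 2.143 rad (122.8°).
Interpolate at f = 1/2 with slerp weights a = sin((1−f)δ)/sin δ ≈ 1.045, b = sin(fδ)/sin δ ≈ 1.045.
p = a·p₁ + b·p₂ ≈ (0.988, 0.044, -0.147); φ = arcsin(p_z) ≈ -8.44°, λ = atan2(p_y, p_x) ≈ 2.55°.

≈ lat 8.4°S, lon 2.6°E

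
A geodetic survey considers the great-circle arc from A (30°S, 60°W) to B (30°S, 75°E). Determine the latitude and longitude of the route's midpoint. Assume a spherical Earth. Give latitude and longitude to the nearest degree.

≈ (56°S, 7°E)

Write both endpoints as unit vectors p₁, p₂ with components (cos φ cos λ, cos φ sin λ, sin φ).
The central angle between the endpoints is δ = arccos(p₁·p₂) ≈ 1.855 rad (106.3°).
Interpolate at f = 1/2 with slerp weights a = sin((1−f)δ)/sin δ ≈ 0.834, b = sin(fδ)/sin δ ≈ 0.834.
p = a·p₁ + b·p₂ ≈ (0.548, 0.072, -0.834); φ = arcsin(p_z) ≈ -56.46°, λ = atan2(p_y, p_x) ≈ 7.50°.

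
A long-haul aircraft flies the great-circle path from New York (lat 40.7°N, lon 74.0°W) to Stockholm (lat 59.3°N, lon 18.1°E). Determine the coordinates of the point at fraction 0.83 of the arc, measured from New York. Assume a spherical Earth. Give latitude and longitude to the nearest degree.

The haversine formula gives a central angle δ ≈ 0.993 rad (56.9°) between the endpoints.
Interpolate at f = 0.83 with slerp weights a = sin((1−f)δ)/sin δ ≈ 0.201, b = sin(fδ)/sin δ ≈ 0.876.
p = a·p₁ + b·p₂ ≈ (0.467, -0.007, 0.884); φ = arcsin(p_z) ≈ 62.15°, λ = atan2(p_y, p_x) ≈ -0.88°.

≈ lat 62°N, lon 1°W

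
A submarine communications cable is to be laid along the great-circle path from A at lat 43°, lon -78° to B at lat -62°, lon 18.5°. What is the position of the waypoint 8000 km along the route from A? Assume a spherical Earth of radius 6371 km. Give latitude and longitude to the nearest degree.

≈ lat -20°, lon -40°

The haversine formula gives a central angle δ ≈ 2.267 rad (129.9°) between the endpoints. The total great-circle distance is δ·R ≈ 2.267 × 6371 ≈ 14441 km, so the target fraction is f = 8000/14441 ≈ 0.554.
Interpolate at f ≈ 0.554 with slerp weights a = sin((1−f)δ)/sin δ ≈ 1.104, b = sin(fδ)/sin δ ≈ 1.239.
p = a·p₁ + b·p₂ ≈ (0.719, -0.605, -0.341); φ = arcsin(p_z) ≈ -19.93°, λ = atan2(p_y, p_x) ≈ -40.08°.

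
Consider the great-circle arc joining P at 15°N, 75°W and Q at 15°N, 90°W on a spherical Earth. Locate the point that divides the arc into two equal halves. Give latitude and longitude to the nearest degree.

≈ 15°N, 83°W

Convert each endpoint to a unit vector on the sphere (x = cos φ cos λ, y = cos φ sin λ, z = sin φ).
The central angle between the endpoints is δ = arccos(p₁·p₂) ≈ 0.253 rad (14.5°).
Interpolate at f = 1/2 with slerp weights a = sin((1−f)δ)/sin δ ≈ 0.504, b = sin(fδ)/sin δ ≈ 0.504.
p = a·p₁ + b·p₂ ≈ (0.126, -0.957, 0.261); φ = arcsin(p_z) ≈ 15.12°, λ = atan2(p_y, p_x) ≈ -82.50°.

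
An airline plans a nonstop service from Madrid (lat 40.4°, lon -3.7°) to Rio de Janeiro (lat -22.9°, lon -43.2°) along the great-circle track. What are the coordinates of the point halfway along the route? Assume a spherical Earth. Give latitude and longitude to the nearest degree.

Convert each endpoint to a unit vector on the sphere (x = cos φ cos λ, y = cos φ sin λ, z = sin φ).
The central angle between the endpoints is δ = arccos(p₁·p₂) ≈ 1.277 rad (73.2°).
Interpolate at f = 1/2 with slerp weights a = sin((1−f)δ)/sin δ ≈ 0.623, b = sin(fδ)/sin δ ≈ 0.623.
p = a·p₁ + b·p₂ ≈ (0.891, -0.423, 0.161); φ = arcsin(p_z) ≈ 9.28°, λ = atan2(p_y, p_x) ≈ -25.40°.

≈ lat 9°, lon -25°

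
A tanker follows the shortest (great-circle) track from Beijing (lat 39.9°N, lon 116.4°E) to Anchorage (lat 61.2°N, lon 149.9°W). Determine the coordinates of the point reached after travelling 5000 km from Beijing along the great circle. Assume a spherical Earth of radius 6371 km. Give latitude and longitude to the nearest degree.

≈ lat 64°N, lon 177°W

From cos δ = sin φ₁ sin φ₂ + cos φ₁ cos φ₂ cos Δλ, the central angle is δ ≈ 1.002 rad (57.4°). The total great-circle distance is δ·R ≈ 1.002 × 6371 ≈ 6386 km, so the target fraction is f = 5000/6386 ≈ 0.783.
Interpolate at f ≈ 0.783 with slerp weights a = sin((1−f)δ)/sin δ ≈ 0.256, b = sin(fδ)/sin δ ≈ 0.839.
p = a·p₁ + b·p₂ ≈ (-0.437, -0.027, 0.899); φ = arcsin(p_z) ≈ 64.04°, λ = atan2(p_y, p_x) ≈ -176.52°.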